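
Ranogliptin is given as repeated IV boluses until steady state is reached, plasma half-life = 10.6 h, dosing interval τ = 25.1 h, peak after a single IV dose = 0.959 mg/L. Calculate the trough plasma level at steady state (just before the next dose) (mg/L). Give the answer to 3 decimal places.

k = ln2 / t½ = 0.693147 / 10.6 = 0.06539 h⁻¹
e^(−kτ) = e^(−0.06539 × 25.1) = 0.1937
Accumulation ratio R = 1 / (1 − e^(−kτ)) = 1 / (1 − 0.1937) = 1.240
Steady-state trough = C₀ × R × e^(−kτ) = 0.959 × 1.240 × 0.1937 = 0.2303 mg/L

0.230 mg/L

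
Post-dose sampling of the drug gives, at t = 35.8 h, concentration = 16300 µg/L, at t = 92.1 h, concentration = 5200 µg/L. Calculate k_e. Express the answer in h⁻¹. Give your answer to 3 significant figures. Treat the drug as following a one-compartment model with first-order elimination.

k = ln(C₁/C₂) / (t₂ − t₁) = ln(16300/5200) / (92.1 − 35.8)
  = 1.143 / 56.30 = 0.02030 h⁻¹

0.0203 h⁻¹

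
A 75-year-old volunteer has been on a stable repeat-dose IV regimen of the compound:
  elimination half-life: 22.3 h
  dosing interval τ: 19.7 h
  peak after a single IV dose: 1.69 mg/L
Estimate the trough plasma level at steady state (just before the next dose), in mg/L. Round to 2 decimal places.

k = ln2 / t½ = 0.693147 / 22.3 = 0.03108 h⁻¹
e^(−kτ) = e^(−0.03108 × 19.7) = 0.5421
Accumulation ratio R = 1 / (1 − e^(−kτ)) = 1 / (1 − 0.5421) = 2.184
Steady-state trough = C₀ × R × e^(−kτ) = 1.69 × 2.184 × 0.5421 = 2.001 mg/L

2.00 mg/L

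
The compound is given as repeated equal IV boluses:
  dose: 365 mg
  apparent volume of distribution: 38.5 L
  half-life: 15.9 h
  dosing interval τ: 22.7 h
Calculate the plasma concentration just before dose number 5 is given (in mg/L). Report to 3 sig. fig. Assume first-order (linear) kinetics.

C₀ per dose = Dose / Vd = 365 / 38.5 = 9.481 mg/L
k = ln2 / t½ = 0.693147 / 15.9 = 0.04359 h⁻¹
Fraction remaining after one interval: r = e^(−kτ) = e^(−0.04359 × 22.7) = 0.3718
Before dose 5, 4 doses have been given (aged 1τ, 2τ, 3τ, 4τ).
C_trough = C₀ × (r + r² + … + r^4) = C₀ × r(1−r^4)/(1−r)
        = 9.481 × 0.3718 × (1 − 0.01911) / (1 − 0.3718) = 5.504 mg/L

5.50 mg/L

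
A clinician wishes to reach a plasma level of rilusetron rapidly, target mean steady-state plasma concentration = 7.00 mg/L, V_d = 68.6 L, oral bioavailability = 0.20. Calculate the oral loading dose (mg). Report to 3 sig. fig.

2400 mg

LD = Css × Vd / F = 7.00 × 68.6 / 0.20 = 2401 mg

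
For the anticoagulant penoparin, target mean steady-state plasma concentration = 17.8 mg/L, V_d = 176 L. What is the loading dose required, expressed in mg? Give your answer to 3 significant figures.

3130 mg

LD = Css × Vd = 17.8 × 176 = 3133 mg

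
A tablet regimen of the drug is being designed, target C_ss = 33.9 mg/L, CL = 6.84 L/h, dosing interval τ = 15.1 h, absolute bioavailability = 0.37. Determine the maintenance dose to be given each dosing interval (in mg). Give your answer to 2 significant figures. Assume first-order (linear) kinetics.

At steady state, F × (Dose/τ) = Css × CL.
Dose = Css × CL × τ / F = 33.9 × 6.840 × 15.1 / 0.37 = 9463 mg

9500 mg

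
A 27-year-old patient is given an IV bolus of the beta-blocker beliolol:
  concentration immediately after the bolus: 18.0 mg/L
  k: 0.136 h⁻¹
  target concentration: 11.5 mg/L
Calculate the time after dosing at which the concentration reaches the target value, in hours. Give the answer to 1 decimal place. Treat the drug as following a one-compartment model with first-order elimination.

t = ln(C₀ / C) / k = ln(18.00 / 11.5) / 0.1360
  = ln(1.565) / 0.1360 = 0.4479 / 0.1360 = 3.293 h

3.3 h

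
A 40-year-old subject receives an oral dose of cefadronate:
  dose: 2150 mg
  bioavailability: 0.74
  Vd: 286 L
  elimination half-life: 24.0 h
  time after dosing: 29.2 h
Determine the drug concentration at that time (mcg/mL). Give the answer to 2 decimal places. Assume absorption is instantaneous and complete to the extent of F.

2.39 mcg/mL

Amount reaching circulation = F × Dose = 0.74 × 2150 = 1591 mg
C₀ = F·Dose / Vd = 1591 / 286 = 5.563 mg/L
k = ln2 / t½ = 0.693147 / 24.0 = 0.02888 h⁻¹
C = C₀ · e^(−k·t) = 5.563 × e^(−0.02888 × 29.2)
  = 5.563 × 0.4303 = 2.394 mg/L
(2.394 mg/L = 2.394 mcg/mL)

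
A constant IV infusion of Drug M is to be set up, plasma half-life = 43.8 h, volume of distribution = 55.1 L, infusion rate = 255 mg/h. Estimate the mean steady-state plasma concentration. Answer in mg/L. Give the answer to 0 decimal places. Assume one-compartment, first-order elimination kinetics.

k = ln2 / t½ = 0.693147 / 43.8 = 0.01583 h⁻¹
CL = k × Vd = 0.01583 × 55.1 = 0.8722 L/h
At steady state Css = R₀ / CL = 255 / 0.8722 = 292.4 mg/L

292 mg/L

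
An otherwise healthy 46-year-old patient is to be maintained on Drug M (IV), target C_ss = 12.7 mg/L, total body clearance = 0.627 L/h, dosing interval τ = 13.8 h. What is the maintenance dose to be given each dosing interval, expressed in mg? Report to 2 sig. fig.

At steady state, Dose/τ = Css × CL.
Dose = Css × CL × τ = 12.7 × 0.6270 × 13.8 = 109.9 mg

110 mg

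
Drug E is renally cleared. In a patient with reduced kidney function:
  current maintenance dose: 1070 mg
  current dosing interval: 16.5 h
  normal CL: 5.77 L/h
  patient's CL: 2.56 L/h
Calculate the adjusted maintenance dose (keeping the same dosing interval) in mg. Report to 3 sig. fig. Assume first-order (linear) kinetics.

To keep the same average steady-state level, dosing rate must scale with clearance.
CL ratio = 2.56 / 5.77 = 0.4437
New dose (same interval) = 1070 × 0.4437 = 474.8 mg

475 mg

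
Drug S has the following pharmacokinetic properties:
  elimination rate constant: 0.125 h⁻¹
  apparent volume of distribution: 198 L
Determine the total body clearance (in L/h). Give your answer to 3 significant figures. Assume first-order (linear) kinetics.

24.8 L/h

CL = k × Vd = 0.125 × 198 = 24.75 L/h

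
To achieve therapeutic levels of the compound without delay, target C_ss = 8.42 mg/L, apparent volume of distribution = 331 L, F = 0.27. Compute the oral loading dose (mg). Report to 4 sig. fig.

LD = Css × Vd / F = 8.42 × 331 / 0.27 = 10320 mg

10320 mg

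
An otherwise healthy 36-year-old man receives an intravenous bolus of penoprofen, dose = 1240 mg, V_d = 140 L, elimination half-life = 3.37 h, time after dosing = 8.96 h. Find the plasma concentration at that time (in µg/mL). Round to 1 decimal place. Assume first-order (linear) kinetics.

C₀ = Dose / Vd = 1240 / 140 = 8.857 mg/L
k = ln2 / t½ = 0.693147 / 3.37 = 0.2057 h⁻¹
C = C₀ · e^(−k·t) = 8.857 × e^(−0.2057 × 8.96)
  = 8.857 × 0.1583 = 1.402 mg/L
(1.402 mg/L = 1.402 µg/mL)

1.4 µg/mL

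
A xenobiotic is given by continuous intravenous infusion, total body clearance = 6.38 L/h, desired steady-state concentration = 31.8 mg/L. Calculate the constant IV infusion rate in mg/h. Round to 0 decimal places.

203 mg/h

At steady state, infusion rate R₀ = Css × CL = 31.8 × 6.380 = 202.9 mg/h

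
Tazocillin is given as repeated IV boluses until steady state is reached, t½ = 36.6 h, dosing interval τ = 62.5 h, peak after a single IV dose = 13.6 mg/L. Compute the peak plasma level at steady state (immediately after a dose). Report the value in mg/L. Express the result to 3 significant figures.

19.6 mg/L

k = ln2 / t½ = 0.693147 / 36.6 = 0.01894 h⁻¹
e^(−kτ) = e^(−0.01894 × 62.5) = 0.3061
Accumulation ratio R = 1 / (1 − e^(−kτ)) = 1 / (1 − 0.3061) = 1.441
Steady-state peak = C₀ × R = 13.6 × 1.441 = 19.60 mg/L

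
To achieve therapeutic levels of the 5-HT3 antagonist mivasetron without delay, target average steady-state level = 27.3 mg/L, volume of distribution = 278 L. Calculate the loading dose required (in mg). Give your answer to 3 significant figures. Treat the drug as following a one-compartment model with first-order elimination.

7590 mg

LD = Css × Vd = 27.3 × 278 = 7589 mg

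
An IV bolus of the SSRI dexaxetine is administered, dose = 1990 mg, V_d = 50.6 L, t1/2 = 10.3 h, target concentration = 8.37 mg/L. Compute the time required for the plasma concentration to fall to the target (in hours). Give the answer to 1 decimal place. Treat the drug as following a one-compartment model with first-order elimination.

C₀ = Dose / Vd = 1990 / 50.6 = 39.33 mg/L
k = ln2 / t½ = 0.693147 / 10.3 = 0.06730 h⁻¹
t = ln(C₀ / C) / k = ln(39.33 / 8.37) / 0.06730
  = ln(4.699) / 0.06730 = 1.547 / 0.06730 = 22.99 h

23.0 h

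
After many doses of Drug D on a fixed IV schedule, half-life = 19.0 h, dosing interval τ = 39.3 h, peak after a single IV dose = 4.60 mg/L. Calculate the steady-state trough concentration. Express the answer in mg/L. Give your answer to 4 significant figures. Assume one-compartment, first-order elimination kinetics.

k = ln2 / t½ = 0.693147 / 19.0 = 0.03648 h⁻¹
e^(−kτ) = e^(−0.03648 × 39.3) = 0.2384
Accumulation ratio R = 1 / (1 − e^(−kτ)) = 1 / (1 − 0.2384) = 1.313
Steady-state trough = C₀ × R × e^(−kτ) = 4.60 × 1.313 × 0.2384 = 1.440 mg/L

1.440 mg/L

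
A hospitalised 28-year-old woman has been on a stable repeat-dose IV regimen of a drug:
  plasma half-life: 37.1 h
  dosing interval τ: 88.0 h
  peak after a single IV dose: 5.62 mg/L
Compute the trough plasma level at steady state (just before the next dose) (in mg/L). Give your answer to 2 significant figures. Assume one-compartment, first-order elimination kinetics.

1.3 mg/L

k = ln2 / t½ = 0.693147 / 37.1 = 0.01868 h⁻¹
e^(−kτ) = e^(−0.01868 × 88.0) = 0.1932
Accumulation ratio R = 1 / (1 − e^(−kτ)) = 1 / (1 − 0.1932) = 1.239
Steady-state trough = C₀ × R × e^(−kτ) = 5.62 × 1.239 × 0.1932 = 1.345 mg/L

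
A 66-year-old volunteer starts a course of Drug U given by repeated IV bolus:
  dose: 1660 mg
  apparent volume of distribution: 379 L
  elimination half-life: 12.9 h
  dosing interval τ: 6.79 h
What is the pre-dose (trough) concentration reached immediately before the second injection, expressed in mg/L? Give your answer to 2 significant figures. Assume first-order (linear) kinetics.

C₀ per dose = Dose / Vd = 1660 / 379 = 4.380 mg/L
k = ln2 / t½ = 0.693147 / 12.9 = 0.05373 h⁻¹
Fraction remaining after one interval: r = e^(−kτ) = e^(−0.05373 × 6.79) = 0.6943
Before dose 2, 1 dose has been given (aged 1τ).
C_trough = C₀ × r = 4.380 × 0.6943 = 3.041 mg/L

3.0 mg/L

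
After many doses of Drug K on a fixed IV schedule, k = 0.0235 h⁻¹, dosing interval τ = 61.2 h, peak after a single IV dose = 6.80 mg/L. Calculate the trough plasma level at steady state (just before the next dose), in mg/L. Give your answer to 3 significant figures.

e^(−kτ) = e^(−0.02350 × 61.2) = 0.2374
Accumulation ratio R = 1 / (1 − e^(−kτ)) = 1 / (1 − 0.2374) = 1.311
Steady-state trough = C₀ × R × e^(−kτ) = 6.80 × 1.311 × 0.2374 = 2.116 mg/L

2.12 mg/L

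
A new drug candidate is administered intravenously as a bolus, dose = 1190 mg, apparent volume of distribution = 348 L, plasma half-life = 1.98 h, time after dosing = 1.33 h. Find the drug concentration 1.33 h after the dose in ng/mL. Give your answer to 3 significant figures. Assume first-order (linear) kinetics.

C₀ = Dose / Vd = 1190 / 348 = 3.420 mg/L
k = ln2 / t½ = 0.693147 / 1.98 = 0.3501 h⁻¹
C = C₀ · e^(−k·t) = 3.420 × e^(−0.3501 × 1.33)
  = 3.420 × 0.6277 = 2.147 mg/L
Convert: 2.147 mg/L × 1000 = 2147 ng/mL

2150 ng/mL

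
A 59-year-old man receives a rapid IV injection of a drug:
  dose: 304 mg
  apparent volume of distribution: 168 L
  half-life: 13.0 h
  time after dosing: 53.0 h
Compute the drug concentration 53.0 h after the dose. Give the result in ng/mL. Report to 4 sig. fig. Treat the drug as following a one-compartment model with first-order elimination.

C₀ = Dose / Vd = 304.0 / 168 = 1.810 mg/L
k = ln2 / t½ = 0.693147 / 13.0 = 0.05332 h⁻¹
C = C₀ · e^(−k·t) = 1.810 × e^(−0.05332 × 53.0)
  = 1.810 × 0.05925 = 0.1072 mg/L
Convert: 0.1072 mg/L × 1000 = 107.2 ng/mL

107.2 ng/mL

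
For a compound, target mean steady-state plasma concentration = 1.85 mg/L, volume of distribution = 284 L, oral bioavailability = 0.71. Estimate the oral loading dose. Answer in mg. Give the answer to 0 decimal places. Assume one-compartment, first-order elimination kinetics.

LD = Css × Vd / F = 1.85 × 284 / 0.71 = 740.0 mg

740 mg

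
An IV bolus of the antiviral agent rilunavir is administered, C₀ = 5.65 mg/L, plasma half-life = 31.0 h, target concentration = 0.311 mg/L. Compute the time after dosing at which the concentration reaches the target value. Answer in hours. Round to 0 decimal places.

k = ln2 / t½ = 0.693147 / 31.0 = 0.02236 h⁻¹
t = ln(C₀ / C) / k = ln(5.650 / 0.311) / 0.02236
  = ln(18.17) / 0.02236 = 2.900 / 0.02236 = 129.7 h

130 h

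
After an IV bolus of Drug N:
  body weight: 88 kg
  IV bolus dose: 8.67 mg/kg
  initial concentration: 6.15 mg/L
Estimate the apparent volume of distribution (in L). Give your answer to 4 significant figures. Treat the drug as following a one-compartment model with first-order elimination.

Dose = 8.67 × 88 = 763.0 mg
Vd = Dose / C₀ = 763.0 / 6.15 = 124.1 L

124.1 L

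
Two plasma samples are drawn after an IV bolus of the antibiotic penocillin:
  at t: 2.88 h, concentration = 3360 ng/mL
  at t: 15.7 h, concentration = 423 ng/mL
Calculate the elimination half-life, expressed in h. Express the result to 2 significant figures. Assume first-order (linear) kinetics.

k = ln(C₁/C₂) / (t₂ − t₁) = ln(3360/423) / (15.7 − 2.88)
  = 2.072 / 12.82 = 0.1616 h⁻¹
t½ = ln2 / k = 0.693147 / 0.1616 = 4.289 h

4.3 h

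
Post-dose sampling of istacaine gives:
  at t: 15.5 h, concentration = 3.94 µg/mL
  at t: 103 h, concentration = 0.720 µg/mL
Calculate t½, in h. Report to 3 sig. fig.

35.7 h

k = ln(C₁/C₂) / (t₂ − t₁) = ln(3.94/0.720) / (103 − 15.5)
  = 1.700 / 87.50 = 0.01943 h⁻¹
t½ = ln2 / k = 0.693147 / 0.01943 = 35.67 h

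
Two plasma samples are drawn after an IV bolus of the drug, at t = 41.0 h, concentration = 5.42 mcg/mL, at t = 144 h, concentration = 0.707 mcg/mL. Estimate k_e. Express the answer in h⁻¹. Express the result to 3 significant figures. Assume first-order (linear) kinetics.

k = ln(C₁/C₂) / (t₂ − t₁) = ln(5.42/0.707) / (144 − 41.0)
  = 2.037 / 103.0 = 0.01978 h⁻¹

0.0198 h⁻¹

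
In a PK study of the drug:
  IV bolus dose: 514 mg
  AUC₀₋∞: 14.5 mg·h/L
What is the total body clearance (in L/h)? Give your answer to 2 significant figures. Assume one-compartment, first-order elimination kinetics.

CL = Dose / AUC = 514 / 14.5 = 35.45 L/h

35 L/h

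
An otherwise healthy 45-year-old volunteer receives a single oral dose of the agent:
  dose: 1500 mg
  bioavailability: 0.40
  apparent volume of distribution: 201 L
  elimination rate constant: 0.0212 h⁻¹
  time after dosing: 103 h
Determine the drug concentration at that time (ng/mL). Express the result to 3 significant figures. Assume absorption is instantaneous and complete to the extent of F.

336 ng/mL

Amount reaching circulation = F × Dose = 0.40 × 1500 = 600.0 mg
C₀ = F·Dose / Vd = 600.0 / 201 = 2.985 mg/L
C = C₀ · e^(−k·t) = 2.985 × e^(−0.02120 × 103)
  = 2.985 × 0.1126 = 0.3361 mg/L
Convert: 0.3361 mg/L × 1000 = 336.1 ng/mL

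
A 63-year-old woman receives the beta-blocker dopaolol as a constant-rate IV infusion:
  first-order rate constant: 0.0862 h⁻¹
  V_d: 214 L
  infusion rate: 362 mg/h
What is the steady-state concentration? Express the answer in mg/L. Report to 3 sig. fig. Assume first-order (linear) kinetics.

19.6 mg/L

CL = k × Vd = 0.08620 × 214 = 18.45 L/h
At steady state Css = R₀ / CL = 362 / 18.45 = 19.62 mg/L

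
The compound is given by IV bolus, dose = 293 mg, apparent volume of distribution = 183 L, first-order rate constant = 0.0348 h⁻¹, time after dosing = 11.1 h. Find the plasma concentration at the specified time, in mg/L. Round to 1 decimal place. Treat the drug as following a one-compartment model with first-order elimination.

1.1 mg/L

C₀ = Dose / Vd = 293.0 / 183 = 1.601 mg/L
C = C₀ · e^(−k·t) = 1.601 × e^(−0.03480 × 11.1)
  = 1.601 × 0.6796 = 1.088 mg/L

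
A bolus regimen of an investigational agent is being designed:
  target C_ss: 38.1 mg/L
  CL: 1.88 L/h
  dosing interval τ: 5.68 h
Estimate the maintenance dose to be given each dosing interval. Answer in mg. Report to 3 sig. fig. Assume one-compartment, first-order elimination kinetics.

At steady state, Dose/τ = Css × CL.
Dose = Css × CL × τ = 38.1 × 1.880 × 5.68 = 406.8 mg

407 mg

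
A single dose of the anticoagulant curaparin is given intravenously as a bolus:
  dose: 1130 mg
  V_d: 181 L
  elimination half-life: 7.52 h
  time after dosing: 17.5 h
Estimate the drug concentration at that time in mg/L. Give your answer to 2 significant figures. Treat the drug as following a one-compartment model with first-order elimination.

C₀ = Dose / Vd = 1130 / 181 = 6.243 mg/L
k = ln2 / t½ = 0.693147 / 7.52 = 0.09217 h⁻¹
C = C₀ · e^(−k·t) = 6.243 × e^(−0.09217 × 17.5)
  = 6.243 × 0.1993 = 1.244 mg/L

1.2 mg/L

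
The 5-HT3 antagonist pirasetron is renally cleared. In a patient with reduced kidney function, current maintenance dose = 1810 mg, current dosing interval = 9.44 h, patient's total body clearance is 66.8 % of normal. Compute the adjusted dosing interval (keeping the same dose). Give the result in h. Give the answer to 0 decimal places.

To keep the same average steady-state level, dosing rate must scale with clearance.
CL ratio = 66.8 / 100 = 0.6680
New interval (same dose) = 9.44 / 0.6680 = 14.13 h

14 h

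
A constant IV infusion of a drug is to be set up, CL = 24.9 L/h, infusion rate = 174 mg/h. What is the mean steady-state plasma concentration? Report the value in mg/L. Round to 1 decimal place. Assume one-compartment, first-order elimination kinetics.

At steady state Css = R₀ / CL = 174 / 24.90 = 6.988 mg/L

7.0 mg/L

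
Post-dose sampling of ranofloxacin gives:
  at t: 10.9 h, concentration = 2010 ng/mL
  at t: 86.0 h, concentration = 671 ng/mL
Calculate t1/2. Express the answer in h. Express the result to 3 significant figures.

k = ln(C₁/C₂) / (t₂ − t₁) = ln(2010/671) / (86.0 − 10.9)
  = 1.097 / 75.10 = 0.01461 h⁻¹
t½ = ln2 / k = 0.693147 / 0.01461 = 47.44 h

47.4 h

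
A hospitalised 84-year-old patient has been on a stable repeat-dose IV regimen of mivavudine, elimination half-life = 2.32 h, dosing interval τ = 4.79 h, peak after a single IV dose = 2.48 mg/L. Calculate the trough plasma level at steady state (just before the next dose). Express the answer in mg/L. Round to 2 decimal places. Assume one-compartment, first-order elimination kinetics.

k = ln2 / t½ = 0.693147 / 2.32 = 0.2988 h⁻¹
e^(−kτ) = e^(−0.2988 × 4.79) = 0.2390
Accumulation ratio R = 1 / (1 − e^(−kτ)) = 1 / (1 − 0.2390) = 1.314
Steady-state trough = C₀ × R × e^(−kτ) = 2.48 × 1.314 × 0.2390 = 0.7788 mg/L

0.78 mg/L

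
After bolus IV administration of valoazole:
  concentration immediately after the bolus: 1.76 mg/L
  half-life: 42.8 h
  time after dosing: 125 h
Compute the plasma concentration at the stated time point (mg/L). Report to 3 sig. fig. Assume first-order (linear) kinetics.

k = ln2 / t½ = 0.693147 / 42.8 = 0.01620 h⁻¹
C = C₀ · e^(−k·t) = 1.760 × e^(−0.01620 × 125)
  = 1.760 × 0.1320 = 0.2323 mg/L

0.232 mg/L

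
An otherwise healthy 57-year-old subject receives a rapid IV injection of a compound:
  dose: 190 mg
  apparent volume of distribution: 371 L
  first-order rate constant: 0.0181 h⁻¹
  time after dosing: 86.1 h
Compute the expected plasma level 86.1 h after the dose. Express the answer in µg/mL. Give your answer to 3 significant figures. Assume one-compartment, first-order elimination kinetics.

0.108 µg/mL

C₀ = Dose / Vd = 190.0 / 371 = 0.5121 mg/L
C = C₀ · e^(−k·t) = 0.5121 × e^(−0.01810 × 86.1)
  = 0.5121 × 0.2105 = 0.1078 mg/L
(0.1078 mg/L = 0.1078 µg/mL)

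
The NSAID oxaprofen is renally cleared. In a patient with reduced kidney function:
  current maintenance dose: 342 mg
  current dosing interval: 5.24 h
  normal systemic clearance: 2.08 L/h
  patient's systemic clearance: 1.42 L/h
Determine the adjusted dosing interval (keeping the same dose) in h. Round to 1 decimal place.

To keep the same average steady-state level, dosing rate must scale with clearance.
CL ratio = 1.42 / 2.08 = 0.6827
New interval (same dose) = 5.24 / 0.6827 = 7.675 h

7.7 h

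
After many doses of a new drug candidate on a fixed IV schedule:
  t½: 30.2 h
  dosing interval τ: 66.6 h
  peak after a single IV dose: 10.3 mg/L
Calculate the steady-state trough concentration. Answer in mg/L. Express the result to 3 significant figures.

2.85 mg/L

k = ln2 / t½ = 0.693147 / 30.2 = 0.02295 h⁻¹
e^(−kτ) = e^(−0.02295 × 66.6) = 0.2169
Accumulation ratio R = 1 / (1 − e^(−kτ)) = 1 / (1 − 0.2169) = 1.277
Steady-state trough = C₀ × R × e^(−kτ) = 10.3 × 1.277 × 0.2169 = 2.853 mg/L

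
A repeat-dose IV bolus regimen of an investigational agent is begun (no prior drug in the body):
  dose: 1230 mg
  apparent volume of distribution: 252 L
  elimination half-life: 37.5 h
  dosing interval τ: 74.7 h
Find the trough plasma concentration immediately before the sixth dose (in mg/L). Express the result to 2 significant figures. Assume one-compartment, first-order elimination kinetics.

C₀ per dose = Dose / Vd = 1230 / 252 = 4.881 mg/L
k = ln2 / t½ = 0.693147 / 37.5 = 0.01848 h⁻¹
Fraction remaining after one interval: r = e^(−kτ) = e^(−0.01848 × 74.7) = 0.2515
Before dose 6, 5 doses have been given (aged 1τ, 2τ, 3τ, 4τ, 5τ).
C_trough = C₀ × (r + r² + … + r^5) = C₀ × r(1−r^5)/(1−r)
        = 4.881 × 0.2515 × (1 − 0.001006) / (1 − 0.2515) = 1.638 mg/L

1.6 mg/L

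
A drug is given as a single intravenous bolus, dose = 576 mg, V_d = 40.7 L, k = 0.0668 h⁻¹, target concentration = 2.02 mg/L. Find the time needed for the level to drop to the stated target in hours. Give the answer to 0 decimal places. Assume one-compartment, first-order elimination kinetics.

C₀ = Dose / Vd = 576.0 / 40.7 = 14.15 mg/L
t = ln(C₀ / C) / k = ln(14.15 / 2.02) / 0.06680
  = ln(7.005) / 0.06680 = 1.947 / 0.06680 = 29.15 h

29 h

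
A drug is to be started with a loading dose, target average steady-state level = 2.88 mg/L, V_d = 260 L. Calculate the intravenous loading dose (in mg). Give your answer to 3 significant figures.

749 mg

LD = Css × Vd = 2.88 × 260 = 748.8 mg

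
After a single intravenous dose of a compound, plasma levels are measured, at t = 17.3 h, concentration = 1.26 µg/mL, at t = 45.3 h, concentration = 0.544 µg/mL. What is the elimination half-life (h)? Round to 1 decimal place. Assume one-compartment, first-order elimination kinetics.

23.1 h

k = ln(C₁/C₂) / (t₂ − t₁) = ln(1.26/0.544) / (45.3 − 17.3)
  = 0.8399 / 28.00 = 0.03000 h⁻¹
t½ = ln2 / k = 0.693147 / 0.03000 = 23.10 h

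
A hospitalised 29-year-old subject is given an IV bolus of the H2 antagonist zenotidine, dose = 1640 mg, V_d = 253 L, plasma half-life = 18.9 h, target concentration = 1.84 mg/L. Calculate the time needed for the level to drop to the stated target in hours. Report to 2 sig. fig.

C₀ = Dose / Vd = 1640 / 253 = 6.482 mg/L
k = ln2 / t½ = 0.693147 / 18.9 = 0.03667 h⁻¹
t = ln(C₀ / C) / k = ln(6.482 / 1.84) / 0.03667
  = ln(3.523) / 0.03667 = 1.259 / 0.03667 = 34.33 h

34 h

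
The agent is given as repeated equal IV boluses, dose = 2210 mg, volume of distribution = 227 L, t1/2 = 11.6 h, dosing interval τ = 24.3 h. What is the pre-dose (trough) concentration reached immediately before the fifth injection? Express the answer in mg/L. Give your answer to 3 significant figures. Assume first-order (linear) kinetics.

C₀ per dose = Dose / Vd = 2210 / 227 = 9.736 mg/L
k = ln2 / t½ = 0.693147 / 11.6 = 0.05975 h⁻¹
Fraction remaining after one interval: r = e^(−kτ) = e^(−0.05975 × 24.3) = 0.2341
Before dose 5, 4 doses have been given (aged 1τ, 2τ, 3τ, 4τ).
C_trough = C₀ × (r + r² + … + r^4) = C₀ × r(1−r^4)/(1−r)
        = 9.736 × 0.2341 × (1 − 0.003003) / (1 − 0.2341) = 2.967 mg/L

2.97 mg/L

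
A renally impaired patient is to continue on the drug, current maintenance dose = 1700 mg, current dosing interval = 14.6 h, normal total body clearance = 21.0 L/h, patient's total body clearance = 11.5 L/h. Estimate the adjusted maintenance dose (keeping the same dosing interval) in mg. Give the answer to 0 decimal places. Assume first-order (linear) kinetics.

931 mg

To keep the same average steady-state level, dosing rate must scale with clearance.
CL ratio = 11.5 / 21.0 = 0.5476
New dose (same interval) = 1700 × 0.5476 = 930.9 mg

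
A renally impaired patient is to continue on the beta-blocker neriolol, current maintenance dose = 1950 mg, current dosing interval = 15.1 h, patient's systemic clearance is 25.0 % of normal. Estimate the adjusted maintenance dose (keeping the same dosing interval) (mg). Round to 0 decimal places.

To keep the same average steady-state level, dosing rate must scale with clearance.
CL ratio = 25.0 / 100 = 0.2500
New dose (same interval) = 1950 × 0.2500 = 487.5 mg

488 mg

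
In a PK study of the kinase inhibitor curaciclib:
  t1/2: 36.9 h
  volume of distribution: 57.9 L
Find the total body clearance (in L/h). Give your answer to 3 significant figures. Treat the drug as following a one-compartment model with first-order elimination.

k = ln2 / t½ = 0.693147 / 36.9 = 0.01878 h⁻¹
CL = k × Vd = 0.01878 × 57.9 = 1.087 L/h

1.09 L/h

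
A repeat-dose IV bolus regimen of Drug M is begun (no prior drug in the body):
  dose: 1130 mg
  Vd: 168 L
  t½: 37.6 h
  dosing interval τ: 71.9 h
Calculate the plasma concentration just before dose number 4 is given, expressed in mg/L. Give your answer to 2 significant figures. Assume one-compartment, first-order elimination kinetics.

2.4 mg/L

C₀ per dose = Dose / Vd = 1130 / 168 = 6.726 mg/L
k = ln2 / t½ = 0.693147 / 37.6 = 0.01843 h⁻¹
Fraction remaining after one interval: r = e^(−kτ) = e^(−0.01843 × 71.9) = 0.2658
Before dose 4, 3 doses have been given (aged 1τ, 2τ, 3τ).
C_trough = C₀ × (r + r² + … + r^3) = C₀ × r(1−r^3)/(1−r)
        = 6.726 × 0.2658 × (1 − 0.01878) / (1 − 0.2658) = 2.389 mg/L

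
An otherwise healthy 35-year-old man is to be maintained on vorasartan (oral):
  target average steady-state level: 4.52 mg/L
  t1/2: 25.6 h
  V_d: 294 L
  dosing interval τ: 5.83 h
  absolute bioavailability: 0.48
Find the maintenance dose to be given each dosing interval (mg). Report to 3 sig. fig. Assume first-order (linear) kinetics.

437 mg

k = ln2 / t½ = 0.693147 / 25.6 = 0.02708 h⁻¹
CL = k × Vd = 0.02708 × 294 = 7.962 L/h
At steady state, F × (Dose/τ) = Css × CL.
Dose = Css × CL × τ / F = 4.52 × 7.962 × 5.83 / 0.48 = 437.1 mg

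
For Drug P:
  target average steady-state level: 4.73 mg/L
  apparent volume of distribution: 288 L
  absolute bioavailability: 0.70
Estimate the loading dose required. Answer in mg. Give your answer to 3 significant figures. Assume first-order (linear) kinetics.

LD = Css × Vd / F = 4.73 × 288 / 0.70 = 1946 mg

1950 mg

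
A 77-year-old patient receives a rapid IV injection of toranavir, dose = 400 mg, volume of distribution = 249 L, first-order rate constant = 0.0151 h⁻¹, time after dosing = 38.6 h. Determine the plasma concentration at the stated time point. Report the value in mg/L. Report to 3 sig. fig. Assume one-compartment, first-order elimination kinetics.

C₀ = Dose / Vd = 400.0 / 249 = 1.606 mg/L
C = C₀ · e^(−k·t) = 1.606 × e^(−0.01510 × 38.6)
  = 1.606 × 0.5583 = 0.8966 mg/L

0.897 mg/L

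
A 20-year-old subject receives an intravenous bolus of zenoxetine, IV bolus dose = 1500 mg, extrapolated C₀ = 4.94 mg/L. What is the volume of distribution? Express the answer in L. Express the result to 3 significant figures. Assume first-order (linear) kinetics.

Vd = Dose / C₀ = 1500 / 4.94 = 303.6 L

304 L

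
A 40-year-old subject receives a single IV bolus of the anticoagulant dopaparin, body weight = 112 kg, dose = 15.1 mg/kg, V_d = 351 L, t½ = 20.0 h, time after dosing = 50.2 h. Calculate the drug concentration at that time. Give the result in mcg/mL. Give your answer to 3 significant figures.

Total dose = 15.1 × 112 = 1691 mg
C₀ = Dose / Vd = 1691 / 351 = 4.818 mg/L
k = ln2 / t½ = 0.693147 / 20.0 = 0.03466 h⁻¹
C = C₀ · e^(−k·t) = 4.818 × e^(−0.03466 × 50.2)
  = 4.818 × 0.1755 = 0.8456 mg/L
(0.8456 mg/L = 0.8456 mcg/mL)

0.846 mcg/mL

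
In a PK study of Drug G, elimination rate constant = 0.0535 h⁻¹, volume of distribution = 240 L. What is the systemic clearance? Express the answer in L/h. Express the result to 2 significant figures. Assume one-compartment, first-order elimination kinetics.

CL = k × Vd = 0.0535 × 240 = 12.84 L/h

13 L/h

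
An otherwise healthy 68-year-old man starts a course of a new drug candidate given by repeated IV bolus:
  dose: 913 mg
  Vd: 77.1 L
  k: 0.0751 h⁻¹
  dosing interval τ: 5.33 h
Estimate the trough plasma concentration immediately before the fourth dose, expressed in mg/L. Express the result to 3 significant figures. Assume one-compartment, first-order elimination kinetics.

16.8 mg/L

C₀ per dose = Dose / Vd = 913 / 77.1 = 11.84 mg/L
Fraction remaining after one interval: r = e^(−kτ) = e^(−0.07510 × 5.33) = 0.6701
Before dose 4, 3 doses have been given (aged 1τ, 2τ, 3τ).
C_trough = C₀ × (r + r² + … + r^3) = C₀ × r(1−r^3)/(1−r)
        = 11.84 × 0.6701 × (1 − 0.3009) / (1 − 0.6701) = 16.81 mg/L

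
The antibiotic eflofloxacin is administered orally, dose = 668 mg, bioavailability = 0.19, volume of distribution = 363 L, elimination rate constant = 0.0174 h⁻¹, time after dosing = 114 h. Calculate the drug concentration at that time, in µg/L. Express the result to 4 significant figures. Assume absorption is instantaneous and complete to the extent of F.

Amount reaching circulation = F × Dose = 0.19 × 668.0 = 126.9 mg
C₀ = F·Dose / Vd = 126.9 / 363 = 0.3496 mg/L
C = C₀ · e^(−k·t) = 0.3496 × e^(−0.01740 × 114)
  = 0.3496 × 0.1376 = 0.04810 mg/L
Convert: 0.04810 mg/L × 1000 = 48.10 µg/L

48.10 µg/L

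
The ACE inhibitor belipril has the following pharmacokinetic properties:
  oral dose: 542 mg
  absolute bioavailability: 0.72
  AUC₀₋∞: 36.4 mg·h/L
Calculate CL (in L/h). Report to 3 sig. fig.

CL = F·Dose / AUC = 0.72 × 542 / 36.4 = 10.72 L/h

10.7 L/h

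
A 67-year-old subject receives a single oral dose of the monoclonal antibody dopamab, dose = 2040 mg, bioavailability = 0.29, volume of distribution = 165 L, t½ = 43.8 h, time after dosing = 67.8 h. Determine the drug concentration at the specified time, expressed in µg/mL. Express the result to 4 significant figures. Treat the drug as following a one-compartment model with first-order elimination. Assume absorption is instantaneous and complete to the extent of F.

1.226 µg/mL

Amount reaching circulation = F × Dose = 0.29 × 2040 = 591.6 mg
C₀ = F·Dose / Vd = 591.6 / 165 = 3.585 mg/L
k = ln2 / t½ = 0.693147 / 43.8 = 0.01583 h⁻¹
C = C₀ · e^(−k·t) = 3.585 × e^(−0.01583 × 67.8)
  = 3.585 × 0.3419 = 1.226 mg/L
(1.226 mg/L = 1.226 µg/mL)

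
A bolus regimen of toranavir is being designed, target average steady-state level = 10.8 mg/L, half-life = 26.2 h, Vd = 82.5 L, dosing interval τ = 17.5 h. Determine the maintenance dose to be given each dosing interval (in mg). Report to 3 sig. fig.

413 mg

k = ln2 / t½ = 0.693147 / 26.2 = 0.02646 h⁻¹
CL = k × Vd = 0.02646 × 82.5 = 2.183 L/h
At steady state, Dose/τ = Css × CL.
Dose = Css × CL × τ = 10.8 × 2.183 × 17.5 = 412.6 mg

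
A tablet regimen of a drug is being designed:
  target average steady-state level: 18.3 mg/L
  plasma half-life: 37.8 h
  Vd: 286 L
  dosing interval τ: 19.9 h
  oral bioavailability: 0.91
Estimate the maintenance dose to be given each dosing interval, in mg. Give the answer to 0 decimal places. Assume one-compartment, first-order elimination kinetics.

2099 mg

k = ln2 / t½ = 0.693147 / 37.8 = 0.01834 h⁻¹
CL = k × Vd = 0.01834 × 286 = 5.245 L/h
At steady state, F × (Dose/τ) = Css × CL.
Dose = Css × CL × τ / F = 18.3 × 5.245 × 19.9 / 0.91 = 2099 mg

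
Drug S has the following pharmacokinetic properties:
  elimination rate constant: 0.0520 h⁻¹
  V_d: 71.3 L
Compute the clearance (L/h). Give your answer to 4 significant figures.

CL = k × Vd = 0.0520 × 71.3 = 3.708 L/h

3.708 L/h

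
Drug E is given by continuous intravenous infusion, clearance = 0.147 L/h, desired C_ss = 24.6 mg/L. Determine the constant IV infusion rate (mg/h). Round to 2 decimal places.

3.62 mg/h

At steady state, infusion rate R₀ = Css × CL = 24.6 × 0.1470 = 3.616 mg/h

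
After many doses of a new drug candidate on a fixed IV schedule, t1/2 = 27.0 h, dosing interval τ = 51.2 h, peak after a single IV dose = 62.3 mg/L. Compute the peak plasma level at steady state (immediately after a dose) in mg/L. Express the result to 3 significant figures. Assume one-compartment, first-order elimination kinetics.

k = ln2 / t½ = 0.693147 / 27.0 = 0.02567 h⁻¹
e^(−kτ) = e^(−0.02567 × 51.2) = 0.2687
Accumulation ratio R = 1 / (1 − e^(−kτ)) = 1 / (1 − 0.2687) = 1.367
Steady-state peak = C₀ × R = 62.3 × 1.367 = 85.16 mg/L

85.2 mg/L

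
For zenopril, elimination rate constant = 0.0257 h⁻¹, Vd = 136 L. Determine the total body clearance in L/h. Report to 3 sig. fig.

CL = k × Vd = 0.0257 × 136 = 3.495 L/h

3.50 L/h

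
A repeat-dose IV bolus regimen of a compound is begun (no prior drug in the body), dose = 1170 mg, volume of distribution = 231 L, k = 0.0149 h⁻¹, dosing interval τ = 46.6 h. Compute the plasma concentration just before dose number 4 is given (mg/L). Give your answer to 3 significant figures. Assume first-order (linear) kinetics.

C₀ per dose = Dose / Vd = 1170 / 231 = 5.065 mg/L
Fraction remaining after one interval: r = e^(−kτ) = e^(−0.01490 × 46.6) = 0.4994
Before dose 4, 3 doses have been given (aged 1τ, 2τ, 3τ).
C_trough = C₀ × (r + r² + … + r^3) = C₀ × r(1−r^3)/(1−r)
        = 5.065 × 0.4994 × (1 − 0.1246) / (1 − 0.4994) = 4.423 mg/L

4.42 mg/L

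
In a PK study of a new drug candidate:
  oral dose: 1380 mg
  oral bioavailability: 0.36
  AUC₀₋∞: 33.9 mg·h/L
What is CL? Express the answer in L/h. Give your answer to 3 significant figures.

14.7 L/h

CL = F·Dose / AUC = 0.36 × 1380 / 33.9 = 14.65 L/h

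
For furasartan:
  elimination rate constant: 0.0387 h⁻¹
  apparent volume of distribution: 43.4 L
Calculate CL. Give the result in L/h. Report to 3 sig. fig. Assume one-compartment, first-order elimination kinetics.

CL = k × Vd = 0.0387 × 43.4 = 1.680 L/h

1.68 L/h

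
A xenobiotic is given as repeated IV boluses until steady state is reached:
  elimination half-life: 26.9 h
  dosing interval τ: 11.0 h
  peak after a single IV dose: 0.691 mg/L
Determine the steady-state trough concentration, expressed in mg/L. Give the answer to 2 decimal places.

k = ln2 / t½ = 0.693147 / 26.9 = 0.02577 h⁻¹
e^(−kτ) = e^(−0.02577 × 11.0) = 0.7532
Accumulation ratio R = 1 / (1 − e^(−kτ)) = 1 / (1 − 0.7532) = 4.052
Steady-state trough = C₀ × R × e^(−kτ) = 0.691 × 4.052 × 0.7532 = 2.109 mg/L

2.11 mg/L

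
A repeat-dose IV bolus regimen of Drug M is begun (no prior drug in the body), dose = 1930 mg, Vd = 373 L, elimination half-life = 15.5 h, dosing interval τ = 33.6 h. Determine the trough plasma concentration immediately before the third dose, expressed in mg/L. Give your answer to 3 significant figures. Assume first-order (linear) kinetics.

C₀ per dose = Dose / Vd = 1930 / 373 = 5.174 mg/L
k = ln2 / t½ = 0.693147 / 15.5 = 0.04472 h⁻¹
Fraction remaining after one interval: r = e^(−kτ) = e^(−0.04472 × 33.6) = 0.2226
Before dose 3, 2 doses have been given (aged 1τ, 2τ).
C_trough = C₀ × (r + r²) = 5.174 × (0.2226 + 0.04955) = 1.408 mg/L

1.41 mg/L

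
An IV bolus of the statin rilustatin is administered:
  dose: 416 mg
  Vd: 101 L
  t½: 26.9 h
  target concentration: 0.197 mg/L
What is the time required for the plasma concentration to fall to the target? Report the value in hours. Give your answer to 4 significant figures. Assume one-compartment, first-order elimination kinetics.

118.0 h

C₀ = Dose / Vd = 416.0 / 101 = 4.119 mg/L
k = ln2 / t½ = 0.693147 / 26.9 = 0.02577 h⁻¹
t = ln(C₀ / C) / k = ln(4.119 / 0.197) / 0.02577
  = ln(20.91) / 0.02577 = 3.040 / 0.02577 = 118.0 h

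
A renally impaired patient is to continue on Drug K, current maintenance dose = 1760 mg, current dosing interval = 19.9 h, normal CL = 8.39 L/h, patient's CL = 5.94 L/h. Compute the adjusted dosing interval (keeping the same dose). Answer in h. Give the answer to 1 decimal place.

To keep the same average steady-state level, dosing rate must scale with clearance.
CL ratio = 5.94 / 8.39 = 0.7080
New interval (same dose) = 19.9 / 0.7080 = 28.11 h

28.1 h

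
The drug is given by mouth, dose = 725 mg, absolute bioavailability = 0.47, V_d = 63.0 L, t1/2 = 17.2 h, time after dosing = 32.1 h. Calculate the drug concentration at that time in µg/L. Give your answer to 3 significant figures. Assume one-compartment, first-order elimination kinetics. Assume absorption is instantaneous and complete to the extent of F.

1480 µg/L

Amount reaching circulation = F × Dose = 0.47 × 725.0 = 340.8 mg
C₀ = F·Dose / Vd = 340.8 / 63.0 = 5.410 mg/L
k = ln2 / t½ = 0.693147 / 17.2 = 0.04030 h⁻¹
C = C₀ · e^(−k·t) = 5.410 × e^(−0.04030 × 32.1)
  = 5.410 × 0.2743 = 1.484 mg/L
Convert: 1.484 mg/L × 1000 = 1484 µg/L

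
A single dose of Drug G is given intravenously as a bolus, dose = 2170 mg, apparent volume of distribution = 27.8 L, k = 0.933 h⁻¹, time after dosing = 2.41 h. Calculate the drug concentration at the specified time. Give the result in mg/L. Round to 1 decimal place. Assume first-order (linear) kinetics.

C₀ = Dose / Vd = 2170 / 27.8 = 78.06 mg/L
C = C₀ · e^(−k·t) = 78.06 × e^(−0.9330 × 2.41)
  = 78.06 × 0.1056 = 8.243 mg/L

8.2 mg/L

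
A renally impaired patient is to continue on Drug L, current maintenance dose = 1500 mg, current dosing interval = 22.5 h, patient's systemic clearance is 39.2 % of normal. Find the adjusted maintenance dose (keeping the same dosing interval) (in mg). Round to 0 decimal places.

To keep the same average steady-state level, dosing rate must scale with clearance.
CL ratio = 39.2 / 100 = 0.3920
New dose (same interval) = 1500 × 0.3920 = 588.0 mg

588 mg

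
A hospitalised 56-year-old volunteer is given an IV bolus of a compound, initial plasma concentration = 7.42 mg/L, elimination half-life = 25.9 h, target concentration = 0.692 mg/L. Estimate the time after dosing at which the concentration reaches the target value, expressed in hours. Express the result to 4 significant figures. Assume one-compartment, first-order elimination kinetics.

k = ln2 / t½ = 0.693147 / 25.9 = 0.02676 h⁻¹
t = ln(C₀ / C) / k = ln(7.420 / 0.692) / 0.02676
  = ln(10.72) / 0.02676 = 2.372 / 0.02676 = 88.64 h

88.64 h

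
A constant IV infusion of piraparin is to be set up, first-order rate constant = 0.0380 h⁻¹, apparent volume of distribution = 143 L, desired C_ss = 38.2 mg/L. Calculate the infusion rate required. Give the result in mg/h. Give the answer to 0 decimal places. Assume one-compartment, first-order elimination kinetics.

CL = k × Vd = 0.03800 × 143 = 5.434 L/h
At steady state, infusion rate R₀ = Css × CL = 38.2 × 5.434 = 207.6 mg/h

208 mg/h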